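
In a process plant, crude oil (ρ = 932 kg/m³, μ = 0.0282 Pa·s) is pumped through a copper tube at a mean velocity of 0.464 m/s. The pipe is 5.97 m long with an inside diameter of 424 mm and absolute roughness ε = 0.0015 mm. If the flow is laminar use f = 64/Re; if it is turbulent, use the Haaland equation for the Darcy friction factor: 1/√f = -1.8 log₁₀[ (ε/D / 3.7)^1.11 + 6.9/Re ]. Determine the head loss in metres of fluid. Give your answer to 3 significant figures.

h_f ≈ 0.00539 m

Reynolds number Re = ρVD/μ = 932 · 0.464 · 0.424 / 0.0282 = 6502.
Re > 4000 → turbulent. Relative roughness ε/D = 1.5e-06/0.424 = 3.54e-06. Haaland: 1/√f = -1.8 log₁₀[(3.54e-06/3.7)^1.11 + 6.9/6502] = -1.8 log₁₀[2.08e-07 + 0.00106] = 5.353, so f = 0.03489.
Darcy-Weisbach: ΔP = f(L/D)(ρV²/2) = 0.03489·(5.97/0.424)·(932·0.464²/2) = 0.03489·14.08·100.3 = 49.29 Pa.
Head loss h_f = ΔP/(ρg) = 49.29/(932·9.81) = 0.00539 m.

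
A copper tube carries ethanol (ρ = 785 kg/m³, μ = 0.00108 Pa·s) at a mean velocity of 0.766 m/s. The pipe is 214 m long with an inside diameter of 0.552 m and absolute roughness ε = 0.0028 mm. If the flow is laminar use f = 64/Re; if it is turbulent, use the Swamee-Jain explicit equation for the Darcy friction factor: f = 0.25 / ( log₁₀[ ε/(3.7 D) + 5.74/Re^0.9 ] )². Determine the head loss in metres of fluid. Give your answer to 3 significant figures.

Reynolds number Re = ρVD/μ = 785 · 0.766 · 0.552 / 0.00108 = 3.073e+05.
Re > 4000 → turbulent. Relative roughness ε/D = 2.8e-06/0.552 = 5.07e-06. Swamee-Jain: f = 0.25/(log₁₀[5.07e-06/3.7 + 5.74/3.073e+05^0.9])² = 0.25/(log₁₀[1.37e-06 + 6.61e-05])² = 0.25/(-4.171)² = 0.01437.
Darcy-Weisbach: ΔP = f(L/D)(ρV²/2) = 0.01437·(214/0.552)·(785·0.766²/2) = 0.01437·387.7·230.3 = 1283 Pa.
Head loss h_f = ΔP/(ρg) = 1283/(785·9.81) = 0.167 m.

h_f ≈ 0.167 m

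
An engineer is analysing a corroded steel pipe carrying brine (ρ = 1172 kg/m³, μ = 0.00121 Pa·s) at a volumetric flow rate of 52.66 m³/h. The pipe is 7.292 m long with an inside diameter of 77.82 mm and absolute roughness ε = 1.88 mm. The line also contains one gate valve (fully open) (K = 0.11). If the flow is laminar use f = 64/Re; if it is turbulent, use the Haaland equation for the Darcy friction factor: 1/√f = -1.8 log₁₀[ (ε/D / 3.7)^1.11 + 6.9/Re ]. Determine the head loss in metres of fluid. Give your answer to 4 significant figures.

Q = 52.66 m³/h = 52.66/3600 = 0.01463 m³/s.
Cross-sectional area A = πD²/4 = π(0.07782)²/4 = 0.004756 m²; mean velocity V = Q/A = 0.01463/0.004756 = 3.075 m/s.
Reynolds number Re = ρVD/μ = 1172 · 3.075 · 0.07782 / 0.00121 = 2.318e+05.
Re > 4000 → turbulent. Relative roughness ε/D = 0.00188/0.07782 = 0.0242. Haaland: 1/√f = -1.8 log₁₀[(0.0242/3.7)^1.11 + 6.9/2.318e+05] = -1.8 log₁₀[0.00375 + 2.98e-05] = 4.36, so f = 0.05261.
Total minor-loss coefficient ΣK = 1·0.11 = 0.11.
ΔP = [f·L/D + ΣK]·(ρV²/2) = [0.05261·7.292/0.07782 + 0.11]·(1172·3.075²/2) = [4.93 + 0.11]·5543 = 2.793e+04 Pa.
Head loss h_f = ΔP/(ρg) = 2.793e+04/(1172·9.81) = 2.430 m.

h_f ≈ 2.430 m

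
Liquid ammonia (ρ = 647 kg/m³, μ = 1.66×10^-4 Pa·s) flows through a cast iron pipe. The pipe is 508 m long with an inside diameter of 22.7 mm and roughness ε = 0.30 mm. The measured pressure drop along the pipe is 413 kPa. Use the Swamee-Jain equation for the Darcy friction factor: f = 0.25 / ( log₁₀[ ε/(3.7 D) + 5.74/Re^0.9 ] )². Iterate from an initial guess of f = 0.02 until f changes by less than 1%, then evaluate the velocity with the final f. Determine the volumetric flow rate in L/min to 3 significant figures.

Q ≈ 28.1 L/min

Rearranging Darcy-Weisbach: V = √(2·ΔP·D/(f·L·ρ)). With ε/D = 0.0003/0.0227 = 0.0132, iterate starting from f = 0.02:
  f = 0.02 → V = √(2·4.13e+05·0.0227/(0.02·508·647)) = 1.689 m/s; Re = ρVD/μ = 1.494e+05; f → 0.04227
  f = 0.04227 → V = 1.162 m/s; Re = 1.028e+05; f → 0.04247
Converged (Δf/f < 1%). With the final f = 0.04247: V = √(2·4.13e+05·0.0227/(0.04247·508·647)) = 1.159 m/s.
Q = V·A = 1.159·(π/4·0.0227²) = 0.000469 m³/s = 28.1 L/min.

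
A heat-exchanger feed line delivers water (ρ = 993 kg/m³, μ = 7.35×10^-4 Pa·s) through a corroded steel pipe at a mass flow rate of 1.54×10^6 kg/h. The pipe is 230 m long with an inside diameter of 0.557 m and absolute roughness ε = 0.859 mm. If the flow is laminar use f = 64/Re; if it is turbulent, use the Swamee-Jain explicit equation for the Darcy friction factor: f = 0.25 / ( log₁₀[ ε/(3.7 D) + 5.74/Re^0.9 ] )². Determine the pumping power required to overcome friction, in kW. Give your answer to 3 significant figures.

ṁ = 1.54×10^6 kg/h = 1.54×10^6/3600 = 427.8 kg/s.
A = πD²/4 = π(0.557)²/4 = 0.2437 m²; mean velocity V = ṁ/(ρA) = 427.8/(993 · 0.2437) = 1.768 m/s.
Reynolds number Re = ρVD/μ = 993 · 1.768 · 0.557 / 0.000735 = 1.33e+06.
Re > 4000 → turbulent. Relative roughness ε/D = 0.000859/0.557 = 0.00154. Swamee-Jain: f = 0.25/(log₁₀[0.00154/3.7 + 5.74/1.33e+06^0.9])² = 0.25/(log₁₀[0.000417 + 1.77e-05])² = 0.25/(-3.362)² = 0.02212.
Darcy-Weisbach: ΔP = f(L/D)(ρV²/2) = 0.02212·(230/0.557)·(993·1.768²/2) = 0.02212·412.9·1552 = 1.417e+04 Pa.
Q = ṁ/ρ = 427.8/993 = 0.4308 m³/s.
Pumping power P = QΔP = 0.4308·1.417e+04 = 6106 W = 6.11 kW.

P ≈ 6.11 kW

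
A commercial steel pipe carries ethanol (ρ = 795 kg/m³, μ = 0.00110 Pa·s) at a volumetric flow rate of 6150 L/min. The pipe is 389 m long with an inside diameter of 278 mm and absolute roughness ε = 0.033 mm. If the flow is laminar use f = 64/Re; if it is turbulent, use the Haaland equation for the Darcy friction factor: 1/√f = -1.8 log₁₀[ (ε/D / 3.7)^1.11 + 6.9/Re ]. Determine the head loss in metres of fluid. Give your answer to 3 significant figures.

h_f ≈ 3.08 m

Q = 6150 L/min = 6150/60000 = 0.1025 m³/s.
Cross-sectional area A = πD²/4 = π(0.278)²/4 = 0.0607 m²; mean velocity V = Q/A = 0.1025/0.0607 = 1.689 m/s.
Reynolds number Re = ρVD/μ = 795 · 1.689 · 0.278 / 0.0011 = 3.393e+05.
Re > 4000 → turbulent. Relative roughness ε/D = 3.3e-05/0.278 = 0.000119. Haaland: 1/√f = -1.8 log₁₀[(0.000119/3.7)^1.11 + 6.9/3.393e+05] = -1.8 log₁₀[1.03e-05 + 2.03e-05] = 8.125, so f = 0.01515.
Darcy-Weisbach: ΔP = f(L/D)(ρV²/2) = 0.01515·(389/0.278)·(795·1.689²/2) = 0.01515·1399·1134 = 2.402e+04 Pa.
Head loss h_f = ΔP/(ρg) = 2.402e+04/(795·9.81) = 3.08 m.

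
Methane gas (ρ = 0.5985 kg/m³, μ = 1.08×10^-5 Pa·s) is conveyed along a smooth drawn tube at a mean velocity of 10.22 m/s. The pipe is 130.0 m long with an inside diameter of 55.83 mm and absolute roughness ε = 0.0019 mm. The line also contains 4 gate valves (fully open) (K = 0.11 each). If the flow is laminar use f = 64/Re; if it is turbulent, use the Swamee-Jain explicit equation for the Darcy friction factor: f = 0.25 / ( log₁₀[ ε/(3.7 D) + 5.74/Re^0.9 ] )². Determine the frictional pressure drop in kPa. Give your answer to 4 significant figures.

ΔP ≈ 1.702 kPa

Reynolds number Re = ρVD/μ = 0.5985 · 10.22 · 0.05583 / 1.08e-05 = 3.162e+04.
Re > 4000 → turbulent. Relative roughness ε/D = 1.9e-06/0.05583 = 3.4e-05. Swamee-Jain: f = 0.25/(log₁₀[3.4e-05/3.7 + 5.74/3.162e+04^0.9])² = 0.25/(log₁₀[9.2e-06 + 0.000512])² = 0.25/(-3.283)² = 0.02319.
Total minor-loss coefficient ΣK = 4·0.11 = 0.44.
ΔP = [f·L/D + ΣK]·(ρV²/2) = [0.02319·130/0.05583 + 0.44]·(0.5985·10.22²/2) = [54 + 0.44]·31.26 = 1702 Pa.
ΔP = 1702 Pa = 1.702 kPa.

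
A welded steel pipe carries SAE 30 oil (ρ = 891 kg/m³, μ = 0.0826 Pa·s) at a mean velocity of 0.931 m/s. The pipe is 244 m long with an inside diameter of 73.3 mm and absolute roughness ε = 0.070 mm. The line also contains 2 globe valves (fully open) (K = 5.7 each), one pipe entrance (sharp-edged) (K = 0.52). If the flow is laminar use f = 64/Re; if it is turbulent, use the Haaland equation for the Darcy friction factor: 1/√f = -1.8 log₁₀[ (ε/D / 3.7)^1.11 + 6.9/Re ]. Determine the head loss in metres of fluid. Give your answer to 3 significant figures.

Reynolds number Re = ρVD/μ = 891 · 0.931 · 0.0733 / 0.0826 = 736.1.
Re < 2300 → laminar flow, so f = 64/Re = 64/736.1 = 0.08694 (the turbulent correlation is not needed).
Total minor-loss coefficient ΣK = 2·5.7 + 1·0.52 = 11.9.
ΔP = [f·L/D + ΣK]·(ρV²/2) = [0.08694·244/0.0733 + 11.9]·(891·0.931²/2) = [289.4 + 11.9]·386.1 = 1.164e+05 Pa.
Head loss h_f = ΔP/(ρg) = 1.164e+05/(891·9.81) = 13.3 m.

h_f ≈ 13.3 m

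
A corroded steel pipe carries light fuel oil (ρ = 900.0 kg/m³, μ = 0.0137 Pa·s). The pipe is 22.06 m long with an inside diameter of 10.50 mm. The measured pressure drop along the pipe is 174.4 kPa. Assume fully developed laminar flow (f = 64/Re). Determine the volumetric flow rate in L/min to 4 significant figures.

For laminar flow, f = 64/Re with Re = ρVD/μ, so Darcy-Weisbach reduces to ΔP = 32μLV/D². Solving for V: V = ΔP·D²/(32μL) = 1.744e+05·(0.0105)²/(32·0.0137·22.06) = 1.988 m/s.
Check: Re = ρVD/μ = 900·1.988·0.0105/0.0137 = 1371 < 2300, so the laminar assumption holds.
Q = V·A = 1.988·(π/4·0.0105²) = 0.0001722 m³/s = 10.33 L/min.

Q ≈ 10.33 L/min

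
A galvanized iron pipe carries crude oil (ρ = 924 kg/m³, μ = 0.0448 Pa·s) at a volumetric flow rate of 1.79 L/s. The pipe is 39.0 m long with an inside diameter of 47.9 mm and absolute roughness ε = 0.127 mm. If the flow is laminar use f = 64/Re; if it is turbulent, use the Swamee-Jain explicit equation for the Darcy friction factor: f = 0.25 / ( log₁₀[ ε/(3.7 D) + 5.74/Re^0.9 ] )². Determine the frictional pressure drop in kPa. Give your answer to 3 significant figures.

Q = 1.79 L/s = 1.79/1000 = 0.00179 m³/s.
Cross-sectional area A = πD²/4 = π(0.0479)²/4 = 0.001802 m²; mean velocity V = Q/A = 0.00179/0.001802 = 0.9933 m/s.
Reynolds number Re = ρVD/μ = 924 · 0.9933 · 0.0479 / 0.0448 = 981.3.
Re < 2300 → laminar flow, so f = 64/Re = 64/981.3 = 0.06522 (the turbulent correlation is not needed).
Darcy-Weisbach: ΔP = f(L/D)(ρV²/2) = 0.06522·(39/0.0479)·(924·0.9933²/2) = 0.06522·814.2·455.9 = 2.421e+04 Pa.
ΔP = 2.421e+04 Pa = 24.2 kPa.

ΔP ≈ 24.2 kPa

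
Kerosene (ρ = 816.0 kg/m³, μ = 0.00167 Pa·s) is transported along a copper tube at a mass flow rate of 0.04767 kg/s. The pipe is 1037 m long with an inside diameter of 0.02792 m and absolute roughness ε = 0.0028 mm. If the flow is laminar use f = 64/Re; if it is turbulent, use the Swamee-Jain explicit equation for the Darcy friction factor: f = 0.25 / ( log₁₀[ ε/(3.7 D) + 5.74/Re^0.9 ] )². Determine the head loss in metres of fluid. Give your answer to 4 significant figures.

A = πD²/4 = π(0.02792)²/4 = 0.0006122 m²; mean velocity V = ṁ/(ρA) = 0.04767/(816 · 0.0006122) = 0.09542 m/s.
Reynolds number Re = ρVD/μ = 816 · 0.09542 · 0.02792 / 0.00167 = 1302.
Re < 2300 → laminar flow, so f = 64/Re = 64/1302 = 0.04917 (the turbulent correlation is not needed).
Darcy-Weisbach: ΔP = f(L/D)(ρV²/2) = 0.04917·(1037/0.02792)·(816·0.09542²/2) = 0.04917·3.714e+04·3.715 = 6783 Pa.
Head loss h_f = ΔP/(ρg) = 6783/(816·9.81) = 0.8474 m.

h_f ≈ 0.8474 m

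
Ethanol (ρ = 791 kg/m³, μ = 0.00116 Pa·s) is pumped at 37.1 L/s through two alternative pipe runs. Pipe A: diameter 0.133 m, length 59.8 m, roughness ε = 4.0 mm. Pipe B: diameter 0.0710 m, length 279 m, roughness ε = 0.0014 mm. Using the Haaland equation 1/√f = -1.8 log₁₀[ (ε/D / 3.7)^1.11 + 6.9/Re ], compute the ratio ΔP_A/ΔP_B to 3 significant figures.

ΔP_A/ΔP_B ≈ 0.0395

Pipe A: V = Q/A = 0.0371/0.01389 = 2.67 m/s; Re = 2.422e+05; ε/D = 0.0301; Haaland → f = 0.05748; ΔP_A = f(L/D)(ρV²/2) = 7.289e+04 Pa.
Pipe B: V = Q/A = 0.0371/0.003959 = 9.371 m/s; Re = 4.537e+05; ε/D = 1.97e-05; Haaland → f = 0.01351; ΔP_B = f(L/D)(ρV²/2) = 1.844e+06 Pa.
ΔP_A/ΔP_B = 7.289e+04/1.844e+06 = 0.0395.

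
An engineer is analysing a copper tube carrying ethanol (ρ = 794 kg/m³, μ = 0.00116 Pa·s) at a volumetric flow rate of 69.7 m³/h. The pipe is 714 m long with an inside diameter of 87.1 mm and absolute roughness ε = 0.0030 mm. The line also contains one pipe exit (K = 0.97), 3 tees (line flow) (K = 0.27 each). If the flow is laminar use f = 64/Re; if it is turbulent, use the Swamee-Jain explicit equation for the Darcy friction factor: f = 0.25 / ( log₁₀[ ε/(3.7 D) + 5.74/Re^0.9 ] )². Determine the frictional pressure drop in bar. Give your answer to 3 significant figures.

ΔP ≈ 5.55 bar

Q = 69.7 m³/h = 69.7/3600 = 0.01936 m³/s.
Cross-sectional area A = πD²/4 = π(0.0871)²/4 = 0.005958 m²; mean velocity V = Q/A = 0.01936/0.005958 = 3.249 m/s.
Reynolds number Re = ρVD/μ = 794 · 3.249 · 0.0871 / 0.00116 = 1.937e+05.
Re > 4000 → turbulent. Relative roughness ε/D = 3e-06/0.0871 = 3.44e-05. Swamee-Jain: f = 0.25/(log₁₀[3.44e-05/3.7 + 5.74/1.937e+05^0.9])² = 0.25/(log₁₀[9.31e-06 + 0.0001])² = 0.25/(-3.961)² = 0.01593.
Total minor-loss coefficient ΣK = 1·0.97 + 3·0.27 = 1.78.
ΔP = [f·L/D + ΣK]·(ρV²/2) = [0.01593·714/0.0871 + 1.78]·(794·3.249²/2) = [130.6 + 1.78]·4192 = 5.55e+05 Pa.
ΔP = 5.55e+05 Pa = 5.55 bar.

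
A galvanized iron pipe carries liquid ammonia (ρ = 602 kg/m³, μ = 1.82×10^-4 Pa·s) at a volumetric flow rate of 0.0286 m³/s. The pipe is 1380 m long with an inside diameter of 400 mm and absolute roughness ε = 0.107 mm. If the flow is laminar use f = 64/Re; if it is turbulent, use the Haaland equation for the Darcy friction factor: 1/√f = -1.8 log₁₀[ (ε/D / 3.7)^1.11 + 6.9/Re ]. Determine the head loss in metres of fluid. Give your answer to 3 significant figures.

Cross-sectional area A = πD²/4 = π(0.4)²/4 = 0.1257 m²; mean velocity V = Q/A = 0.0286/0.1257 = 0.2276 m/s.
Reynolds number Re = ρVD/μ = 602 · 0.2276 · 0.4 / 0.000182 = 3.011e+05.
Re > 4000 → turbulent. Relative roughness ε/D = 0.000107/0.4 = 0.000267. Haaland: 1/√f = -1.8 log₁₀[(0.000267/3.7)^1.11 + 6.9/3.011e+05] = -1.8 log₁₀[2.53e-05 + 2.29e-05] = 7.77, so f = 0.01656.
Darcy-Weisbach: ΔP = f(L/D)(ρV²/2) = 0.01656·(1380/0.4)·(602·0.2276²/2) = 0.01656·3450·15.59 = 891 Pa.
Head loss h_f = ΔP/(ρg) = 891/(602·9.81) = 0.151 m.

h_f ≈ 0.151 m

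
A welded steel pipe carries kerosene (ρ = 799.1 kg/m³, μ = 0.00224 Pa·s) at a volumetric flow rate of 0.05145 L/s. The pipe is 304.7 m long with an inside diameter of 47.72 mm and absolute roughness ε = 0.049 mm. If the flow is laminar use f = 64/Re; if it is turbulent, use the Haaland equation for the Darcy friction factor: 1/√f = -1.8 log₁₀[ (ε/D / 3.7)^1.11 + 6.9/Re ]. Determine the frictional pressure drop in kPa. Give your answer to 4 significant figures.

ΔP ≈ 0.2759 kPa

Q = 0.05145 L/s = 0.05145/1000 = 5.145e-05 m³/s.
Cross-sectional area A = πD²/4 = π(0.04772)²/4 = 0.001789 m²; mean velocity V = Q/A = 5.145e-05/0.001789 = 0.02877 m/s.
Reynolds number Re = ρVD/μ = 799.1 · 0.02877 · 0.04772 / 0.00224 = 489.7.
Re < 2300 → laminar flow, so f = 64/Re = 64/489.7 = 0.1307 (the turbulent correlation is not needed).
Darcy-Weisbach: ΔP = f(L/D)(ρV²/2) = 0.1307·(304.7/0.04772)·(799.1·0.02877²/2) = 0.1307·6385·0.3306 = 275.9 Pa.
ΔP = 275.9 Pa = 0.2759 kPa.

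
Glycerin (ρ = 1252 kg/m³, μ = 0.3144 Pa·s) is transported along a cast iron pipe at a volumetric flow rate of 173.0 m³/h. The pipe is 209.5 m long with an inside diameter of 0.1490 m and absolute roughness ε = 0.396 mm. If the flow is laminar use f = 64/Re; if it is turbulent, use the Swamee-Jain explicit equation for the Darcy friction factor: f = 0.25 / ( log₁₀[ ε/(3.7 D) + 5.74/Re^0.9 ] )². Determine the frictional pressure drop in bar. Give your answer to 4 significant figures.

Q = 173.0 m³/h = 173.0/3600 = 0.04806 m³/s.
Cross-sectional area A = πD²/4 = π(0.149)²/4 = 0.01744 m²; mean velocity V = Q/A = 0.04806/0.01744 = 2.756 m/s.
Reynolds number Re = ρVD/μ = 1252 · 2.756 · 0.149 / 0.314 = 1635.
Re < 2300 → laminar flow, so f = 64/Re = 64/1635 = 0.03914 (the turbulent correlation is not needed).
Darcy-Weisbach: ΔP = f(L/D)(ρV²/2) = 0.03914·(209.5/0.149)·(1252·2.756²/2) = 0.03914·1406·4755 = 2.617e+05 Pa.
ΔP = 2.617e+05 Pa = 2.617 bar.

ΔP ≈ 2.617 bar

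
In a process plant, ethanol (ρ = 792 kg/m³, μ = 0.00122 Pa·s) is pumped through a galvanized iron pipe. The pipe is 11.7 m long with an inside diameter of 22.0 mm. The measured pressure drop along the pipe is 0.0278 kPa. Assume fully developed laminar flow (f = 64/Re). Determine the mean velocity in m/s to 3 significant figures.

V ≈ 0.0295 m/s

For laminar flow, f = 64/Re with Re = ρVD/μ, so Darcy-Weisbach reduces to ΔP = 32μLV/D². Solving for V: V = ΔP·D²/(32μL) = 27.8·(0.022)²/(32·0.00122·11.7) = 0.02946 m/s.
Check: Re = ρVD/μ = 792·0.02946·0.022/0.00122 = 420.7 < 2300, so the laminar assumption holds.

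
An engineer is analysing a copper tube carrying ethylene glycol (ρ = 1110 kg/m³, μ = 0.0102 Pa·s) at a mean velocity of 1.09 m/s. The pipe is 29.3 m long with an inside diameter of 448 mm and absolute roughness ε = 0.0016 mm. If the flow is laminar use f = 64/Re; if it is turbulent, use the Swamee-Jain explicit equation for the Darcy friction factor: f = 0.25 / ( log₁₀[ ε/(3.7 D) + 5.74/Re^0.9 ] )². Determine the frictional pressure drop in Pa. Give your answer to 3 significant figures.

ΔP ≈ 884 Pa

Reynolds number Re = ρVD/μ = 1110 · 1.09 · 0.448 / 0.0102 = 5.314e+04.
Re > 4000 → turbulent. Relative roughness ε/D = 1.6e-06/0.448 = 3.57e-06. Swamee-Jain: f = 0.25/(log₁₀[3.57e-06/3.7 + 5.74/5.314e+04^0.9])² = 0.25/(log₁₀[9.65e-07 + 0.000321])² = 0.25/(-3.493)² = 0.02049.
Darcy-Weisbach: ΔP = f(L/D)(ρV²/2) = 0.02049·(29.3/0.448)·(1110·1.09²/2) = 0.02049·65.4·659.4 = 883.8 Pa.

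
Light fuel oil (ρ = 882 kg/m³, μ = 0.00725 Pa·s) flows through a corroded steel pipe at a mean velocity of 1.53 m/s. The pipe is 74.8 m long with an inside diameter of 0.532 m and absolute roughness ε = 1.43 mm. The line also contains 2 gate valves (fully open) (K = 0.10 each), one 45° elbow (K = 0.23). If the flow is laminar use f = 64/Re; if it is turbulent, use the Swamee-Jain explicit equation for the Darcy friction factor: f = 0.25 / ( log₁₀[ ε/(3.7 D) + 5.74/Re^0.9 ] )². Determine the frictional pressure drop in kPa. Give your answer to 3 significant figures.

Reynolds number Re = ρVD/μ = 882 · 1.53 · 0.532 / 0.00725 = 9.902e+04.
Re > 4000 → turbulent. Relative roughness ε/D = 0.00143/0.532 = 0.00269. Swamee-Jain: f = 0.25/(log₁₀[0.00269/3.7 + 5.74/9.902e+04^0.9])² = 0.25/(log₁₀[0.000726 + 0.000183])² = 0.25/(-3.041)² = 0.02703.
Total minor-loss coefficient ΣK = 2·0.1 + 1·0.23 = 0.43.
ΔP = [f·L/D + ΣK]·(ρV²/2) = [0.02703·74.8/0.532 + 0.43]·(882·1.53²/2) = [3.801 + 0.43]·1032 = 4367 Pa.
ΔP = 4367 Pa = 4.37 kPa.

ΔP ≈ 4.37 kPa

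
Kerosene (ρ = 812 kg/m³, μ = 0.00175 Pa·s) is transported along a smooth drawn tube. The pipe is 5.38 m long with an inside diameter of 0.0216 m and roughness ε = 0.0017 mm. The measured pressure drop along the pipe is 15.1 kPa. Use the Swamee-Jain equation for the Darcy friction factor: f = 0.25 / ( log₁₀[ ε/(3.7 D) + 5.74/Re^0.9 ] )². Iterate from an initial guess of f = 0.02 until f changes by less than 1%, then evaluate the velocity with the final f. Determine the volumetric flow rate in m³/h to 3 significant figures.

Q ≈ 3.24 m³/h

Rearranging Darcy-Weisbach: V = √(2·ΔP·D/(f·L·ρ)). With ε/D = 1.7e-06/0.0216 = 7.87e-05, iterate starting from f = 0.02:
  f = 0.02 → V = √(2·1.51e+04·0.0216/(0.02·5.38·812)) = 2.732 m/s; Re = ρVD/μ = 2.739e+04; f → 0.02412
  f = 0.02412 → V = 2.488 m/s; Re = 2.494e+04; f → 0.02466
  f = 0.02466 → V = 2.461 m/s; Re = 2.466e+04; f → 0.02473
Converged (Δf/f < 1%). With the final f = 0.02473: V = √(2·1.51e+04·0.0216/(0.02473·5.38·812)) = 2.457 m/s.
Q = V·A = 2.457·(π/4·0.0216²) = 0.0009005 m³/s = 3.24 m³/h.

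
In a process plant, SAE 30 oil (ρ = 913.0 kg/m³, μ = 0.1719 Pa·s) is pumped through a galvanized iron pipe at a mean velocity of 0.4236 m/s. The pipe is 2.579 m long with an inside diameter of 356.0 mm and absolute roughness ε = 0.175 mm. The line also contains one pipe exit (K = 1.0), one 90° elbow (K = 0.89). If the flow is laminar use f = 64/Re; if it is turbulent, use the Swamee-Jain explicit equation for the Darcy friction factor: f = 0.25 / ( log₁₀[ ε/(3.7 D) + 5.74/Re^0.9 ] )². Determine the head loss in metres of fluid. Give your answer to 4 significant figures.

Reynolds number Re = ρVD/μ = 913 · 0.4236 · 0.356 / 0.172 = 800.9.
Re < 2300 → laminar flow, so f = 64/Re = 64/800.9 = 0.07991 (the turbulent correlation is not needed).
Total minor-loss coefficient ΣK = 1·1 + 1·0.89 = 1.89.
ΔP = [f·L/D + ΣK]·(ρV²/2) = [0.07991·2.579/0.356 + 1.89]·(913·0.4236²/2) = [0.5789 + 1.89]·81.91 = 202.2 Pa.
Head loss h_f = ΔP/(ρg) = 202.2/(913·9.81) = 0.02258 m.

h_f ≈ 0.02258 m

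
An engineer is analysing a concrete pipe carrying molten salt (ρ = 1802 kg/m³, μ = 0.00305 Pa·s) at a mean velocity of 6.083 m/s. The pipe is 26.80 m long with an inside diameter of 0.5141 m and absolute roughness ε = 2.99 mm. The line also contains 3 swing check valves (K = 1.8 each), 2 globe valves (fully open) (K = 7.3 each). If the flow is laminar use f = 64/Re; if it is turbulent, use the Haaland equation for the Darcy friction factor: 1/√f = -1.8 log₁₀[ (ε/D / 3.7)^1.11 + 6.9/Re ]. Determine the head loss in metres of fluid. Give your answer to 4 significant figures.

Reynolds number Re = ρVD/μ = 1802 · 6.083 · 0.5141 / 0.00305 = 1.848e+06.
Re > 4000 → turbulent. Relative roughness ε/D = 0.00299/0.5141 = 0.00582. Haaland: 1/√f = -1.8 log₁₀[(0.00582/3.7)^1.11 + 6.9/1.848e+06] = -1.8 log₁₀[0.000773 + 3.73e-06] = 5.598, so f = 0.03191.
Total minor-loss coefficient ΣK = 3·1.8 + 2·7.3 = 20.
ΔP = [f·L/D + ΣK]·(ρV²/2) = [0.03191·26.8/0.5141 + 20]·(1802·6.083²/2) = [1.664 + 20]·3.334e+04 = 7.223e+05 Pa.
Head loss h_f = ΔP/(ρg) = 7.223e+05/(1802·9.81) = 40.86 m.

h_f ≈ 40.86 m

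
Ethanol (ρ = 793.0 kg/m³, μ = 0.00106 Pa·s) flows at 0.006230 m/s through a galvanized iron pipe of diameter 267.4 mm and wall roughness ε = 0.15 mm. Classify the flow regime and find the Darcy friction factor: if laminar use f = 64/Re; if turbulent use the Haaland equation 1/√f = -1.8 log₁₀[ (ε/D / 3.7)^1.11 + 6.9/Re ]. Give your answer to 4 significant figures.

f ≈ 0.05135

Re = ρVD/μ = 793·0.00623·0.2674/0.00106 = 1246.
Re < 2300 → laminar, so f = 64/Re = 0.05135 (roughness is irrelevant in laminar flow).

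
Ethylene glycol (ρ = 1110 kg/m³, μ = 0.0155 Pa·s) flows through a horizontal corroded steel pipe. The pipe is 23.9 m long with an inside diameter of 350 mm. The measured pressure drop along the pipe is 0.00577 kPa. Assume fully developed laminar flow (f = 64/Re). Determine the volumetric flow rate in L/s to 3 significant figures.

Q ≈ 5.74 L/s

For laminar flow, f = 64/Re with Re = ρVD/μ, so Darcy-Weisbach reduces to ΔP = 32μLV/D². Solving for V: V = ΔP·D²/(32μL) = 5.77·(0.35)²/(32·0.0155·23.9) = 0.05963 m/s.
Check: Re = ρVD/μ = 1110·0.05963·0.35/0.0155 = 1494 < 2300, so the laminar assumption holds.
Q = V·A = 0.05963·(π/4·0.35²) = 0.005737 m³/s = 5.74 L/s.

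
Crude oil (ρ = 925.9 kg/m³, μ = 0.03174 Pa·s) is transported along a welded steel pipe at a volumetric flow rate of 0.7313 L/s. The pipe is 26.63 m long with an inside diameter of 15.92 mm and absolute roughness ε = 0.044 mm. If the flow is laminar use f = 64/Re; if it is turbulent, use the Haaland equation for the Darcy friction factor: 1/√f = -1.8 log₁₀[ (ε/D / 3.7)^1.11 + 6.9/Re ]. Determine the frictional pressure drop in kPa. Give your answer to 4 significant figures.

Q = 0.7313 L/s = 0.7313/1000 = 0.0007313 m³/s.
Cross-sectional area A = πD²/4 = π(0.01592)²/4 = 0.0001991 m²; mean velocity V = Q/A = 0.0007313/0.0001991 = 3.674 m/s.
Reynolds number Re = ρVD/μ = 925.9 · 3.674 · 0.01592 / 0.0317 = 1706.
Re < 2300 → laminar flow, so f = 64/Re = 64/1706 = 0.03751 (the turbulent correlation is not needed).
Darcy-Weisbach: ΔP = f(L/D)(ρV²/2) = 0.03751·(26.63/0.01592)·(925.9·3.674²/2) = 0.03751·1673·6248 = 3.921e+05 Pa.
ΔP = 3.921e+05 Pa = 392.1 kPa.

ΔP ≈ 392.1 kPa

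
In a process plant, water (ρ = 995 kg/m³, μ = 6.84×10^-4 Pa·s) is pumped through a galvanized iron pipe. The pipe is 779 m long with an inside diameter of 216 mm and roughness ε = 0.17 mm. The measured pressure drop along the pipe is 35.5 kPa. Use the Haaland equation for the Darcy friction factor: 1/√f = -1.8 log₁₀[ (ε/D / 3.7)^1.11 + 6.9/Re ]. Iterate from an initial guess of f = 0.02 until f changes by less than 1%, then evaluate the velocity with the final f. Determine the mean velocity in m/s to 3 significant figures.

Rearranging Darcy-Weisbach: V = √(2·ΔP·D/(f·L·ρ)). With ε/D = 0.00017/0.216 = 0.000787, iterate starting from f = 0.02:
  f = 0.02 → V = √(2·3.55e+04·0.216/(0.02·779·995)) = 0.9946 m/s; Re = ρVD/μ = 3.125e+05; f → 0.01954
  f = 0.01954 → V = 1.006 m/s; Re = 3.162e+05; f → 0.01953
Converged (Δf/f < 1%). With the final f = 0.01953: V = √(2·3.55e+04·0.216/(0.01953·779·995)) = 1.007 m/s.

V ≈ 1.01 m/s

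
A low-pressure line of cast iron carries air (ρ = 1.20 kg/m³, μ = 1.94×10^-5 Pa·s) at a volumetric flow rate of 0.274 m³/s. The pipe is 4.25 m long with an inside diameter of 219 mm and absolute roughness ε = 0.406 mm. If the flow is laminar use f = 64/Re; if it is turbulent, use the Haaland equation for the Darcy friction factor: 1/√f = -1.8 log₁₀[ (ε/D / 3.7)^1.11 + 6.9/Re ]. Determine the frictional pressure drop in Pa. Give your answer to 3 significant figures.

ΔP ≈ 15.2 Pa

Cross-sectional area A = πD²/4 = π(0.219)²/4 = 0.03767 m²; mean velocity V = Q/A = 0.274/0.03767 = 7.274 m/s.
Reynolds number Re = ρVD/μ = 1.2 · 7.274 · 0.219 / 1.94e-05 = 9.854e+04.
Re > 4000 → turbulent. Relative roughness ε/D = 0.000406/0.219 = 0.00185. Haaland: 1/√f = -1.8 log₁₀[(0.00185/3.7)^1.11 + 6.9/9.854e+04] = -1.8 log₁₀[0.000217 + 7e-05] = 6.375, so f = 0.0246.
Darcy-Weisbach: ΔP = f(L/D)(ρV²/2) = 0.0246·(4.25/0.219)·(1.2·7.274²/2) = 0.0246·19.41·31.75 = 15.16 Pa.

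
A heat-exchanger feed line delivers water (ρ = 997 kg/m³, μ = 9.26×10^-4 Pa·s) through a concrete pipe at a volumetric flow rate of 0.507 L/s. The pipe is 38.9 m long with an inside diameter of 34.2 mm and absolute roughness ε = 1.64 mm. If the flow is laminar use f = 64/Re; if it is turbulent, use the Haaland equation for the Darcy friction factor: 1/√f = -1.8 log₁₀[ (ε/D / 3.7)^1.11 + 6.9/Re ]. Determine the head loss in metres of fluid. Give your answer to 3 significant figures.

h_f ≈ 1.26 m

Q = 0.507 L/s = 0.507/1000 = 0.000507 m³/s.
Cross-sectional area A = πD²/4 = π(0.0342)²/4 = 0.0009186 m²; mean velocity V = Q/A = 0.000507/0.0009186 = 0.5519 m/s.
Reynolds number Re = ρVD/μ = 997 · 0.5519 · 0.0342 / 0.000926 = 2.032e+04.
Re > 4000 → turbulent. Relative roughness ε/D = 0.00164/0.0342 = 0.048. Haaland: 1/√f = -1.8 log₁₀[(0.048/3.7)^1.11 + 6.9/2.032e+04] = -1.8 log₁₀[0.00804 + 0.00034] = 3.739, so f = 0.07154.
Darcy-Weisbach: ΔP = f(L/D)(ρV²/2) = 0.07154·(38.9/0.0342)·(997·0.5519²/2) = 0.07154·1137·151.8 = 1.236e+04 Pa.
Head loss h_f = ΔP/(ρg) = 1.236e+04/(997·9.81) = 1.26 m.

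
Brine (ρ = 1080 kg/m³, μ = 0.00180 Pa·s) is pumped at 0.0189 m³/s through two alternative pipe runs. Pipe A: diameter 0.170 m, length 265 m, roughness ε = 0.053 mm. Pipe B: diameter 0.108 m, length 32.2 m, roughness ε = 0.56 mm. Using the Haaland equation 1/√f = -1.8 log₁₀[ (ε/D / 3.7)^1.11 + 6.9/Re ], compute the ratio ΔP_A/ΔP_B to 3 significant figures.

Pipe A: V = Q/A = 0.0189/0.0227 = 0.8327 m/s; Re = 8.493e+04; ε/D = 0.000312; Haaland → f = 0.01975; ΔP_A = f(L/D)(ρV²/2) = 1.152e+04 Pa.
Pipe B: V = Q/A = 0.0189/0.009161 = 2.063 m/s; Re = 1.337e+05; ε/D = 0.00519; Haaland → f = 0.03139; ΔP_B = f(L/D)(ρV²/2) = 2.151e+04 Pa.
ΔP_A/ΔP_B = 1.152e+04/2.151e+04 = 0.536.

ΔP_A/ΔP_B ≈ 0.536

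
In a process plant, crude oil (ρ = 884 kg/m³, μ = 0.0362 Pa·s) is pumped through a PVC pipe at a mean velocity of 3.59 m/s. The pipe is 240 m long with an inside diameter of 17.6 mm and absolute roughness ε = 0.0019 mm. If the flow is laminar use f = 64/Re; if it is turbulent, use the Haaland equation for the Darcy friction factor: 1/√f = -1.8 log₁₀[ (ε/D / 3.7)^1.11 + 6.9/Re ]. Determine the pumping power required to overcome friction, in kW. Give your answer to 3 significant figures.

P ≈ 2.81 kW

Reynolds number Re = ρVD/μ = 884 · 3.59 · 0.0176 / 0.0362 = 1543.
Re < 2300 → laminar flow, so f = 64/Re = 64/1543 = 0.04148 (the turbulent correlation is not needed).
Darcy-Weisbach: ΔP = f(L/D)(ρV²/2) = 0.04148·(240/0.0176)·(884·3.59²/2) = 0.04148·1.364e+04·5697 = 3.222e+06 Pa.
Q = V·A = 3.59·0.0002433 = 0.0008734 m³/s.
Pumping power P = QΔP = 0.0008734·3.222e+06 = 2814 W = 2.81 kW.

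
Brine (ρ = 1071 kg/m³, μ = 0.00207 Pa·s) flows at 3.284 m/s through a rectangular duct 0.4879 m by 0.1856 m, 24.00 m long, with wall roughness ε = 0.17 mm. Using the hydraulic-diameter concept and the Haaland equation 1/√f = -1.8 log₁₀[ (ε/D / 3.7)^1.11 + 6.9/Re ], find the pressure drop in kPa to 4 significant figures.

ΔP ≈ 9.501 kPa

Hydraulic diameter D_h = 4A/P = 4·(0.4879·0.1856)/(2·(0.4879+0.1856)) = 0.3622/1.347 = 0.2689 m.
Re = ρVD_h/μ = 1071·3.284·0.2689/0.00207 = 4.569e+05.
ε/D_h = 0.00017/0.2689 = 0.000632; Haaland gives 1/√f = -1.8 log₁₀[6.58e-05+1.51e-05] = 7.366, so f = 0.01843.
ΔP = f(L/D_h)(ρV²/2) = 0.01843·24/0.2689·5775 = 9501 Pa.
ΔP = 9.501 kPa.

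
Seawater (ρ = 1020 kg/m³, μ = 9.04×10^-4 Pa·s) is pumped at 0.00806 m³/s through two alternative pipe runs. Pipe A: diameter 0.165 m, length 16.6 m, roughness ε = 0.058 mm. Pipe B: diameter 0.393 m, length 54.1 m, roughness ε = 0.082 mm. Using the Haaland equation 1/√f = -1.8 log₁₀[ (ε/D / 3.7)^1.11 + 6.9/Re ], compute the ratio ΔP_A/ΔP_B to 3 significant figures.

ΔP_A/ΔP_B ≈ 20.2

Pipe A: V = Q/A = 0.00806/0.02138 = 0.3769 m/s; Re = 7.018e+04; ε/D = 0.000352; Haaland → f = 0.02053; ΔP_A = f(L/D)(ρV²/2) = 149.7 Pa.
Pipe B: V = Q/A = 0.00806/0.1213 = 0.06644 m/s; Re = 2.946e+04; ε/D = 0.000209; Haaland → f = 0.02387; ΔP_B = f(L/D)(ρV²/2) = 7.397 Pa.
ΔP_A/ΔP_B = 149.7/7.397 = 20.2.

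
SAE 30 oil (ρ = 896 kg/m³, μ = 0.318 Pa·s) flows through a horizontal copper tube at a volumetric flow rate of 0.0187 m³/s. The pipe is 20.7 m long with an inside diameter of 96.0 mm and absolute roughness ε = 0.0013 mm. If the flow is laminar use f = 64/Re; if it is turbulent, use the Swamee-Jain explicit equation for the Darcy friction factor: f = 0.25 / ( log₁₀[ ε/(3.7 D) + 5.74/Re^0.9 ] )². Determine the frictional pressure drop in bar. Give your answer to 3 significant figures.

ΔP ≈ 0.590 bar

Cross-sectional area A = πD²/4 = π(0.096)²/4 = 0.007238 m²; mean velocity V = Q/A = 0.0187/0.007238 = 2.584 m/s.
Reynolds number Re = ρVD/μ = 896 · 2.584 · 0.096 / 0.318 = 698.8.
Re < 2300 → laminar flow, so f = 64/Re = 64/698.8 = 0.09158 (the turbulent correlation is not needed).
Darcy-Weisbach: ΔP = f(L/D)(ρV²/2) = 0.09158·(20.7/0.096)·(896·2.584²/2) = 0.09158·215.6·2990 = 5.905e+04 Pa.
ΔP = 5.905e+04 Pa = 0.590 bar.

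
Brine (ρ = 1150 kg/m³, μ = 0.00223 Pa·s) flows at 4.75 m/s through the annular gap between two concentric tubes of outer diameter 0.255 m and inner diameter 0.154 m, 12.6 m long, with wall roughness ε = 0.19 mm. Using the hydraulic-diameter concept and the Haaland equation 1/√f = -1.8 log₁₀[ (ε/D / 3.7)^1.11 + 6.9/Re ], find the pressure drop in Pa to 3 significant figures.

Hydraulic diameter D_h = 4A/P = D_o - D_i = 0.255 - 0.154 = 0.101 m.
Re = ρVD_h/μ = 1150·4.75·0.101/0.00223 = 2.474e+05.
ε/D_h = 0.00019/0.101 = 0.00188; Haaland gives 1/√f = -1.8 log₁₀[0.000221+2.79e-05] = 6.488, so f = 0.02376.
ΔP = f(L/D_h)(ρV²/2) = 0.02376·12.6/0.101·1.297e+04 = 3.845e+04 Pa.

ΔP ≈ 38400 Pa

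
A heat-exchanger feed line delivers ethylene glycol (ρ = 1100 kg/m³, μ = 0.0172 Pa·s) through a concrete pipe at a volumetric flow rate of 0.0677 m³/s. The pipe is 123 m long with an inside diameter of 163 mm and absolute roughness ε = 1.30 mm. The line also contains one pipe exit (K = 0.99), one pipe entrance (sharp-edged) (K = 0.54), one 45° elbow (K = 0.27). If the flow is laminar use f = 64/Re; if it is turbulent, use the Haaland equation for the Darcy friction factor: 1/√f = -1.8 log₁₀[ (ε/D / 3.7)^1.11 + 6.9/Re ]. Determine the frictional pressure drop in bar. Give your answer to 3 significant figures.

Cross-sectional area A = πD²/4 = π(0.163)²/4 = 0.02087 m²; mean velocity V = Q/A = 0.0677/0.02087 = 3.244 m/s.
Reynolds number Re = ρVD/μ = 1100 · 3.244 · 0.163 / 0.0172 = 3.382e+04.
Re > 4000 → turbulent. Relative roughness ε/D = 0.0013/0.163 = 0.00798. Haaland: 1/√f = -1.8 log₁₀[(0.00798/3.7)^1.11 + 6.9/3.382e+04] = -1.8 log₁₀[0.0011 + 0.000204] = 5.194, so f = 0.03706.
Total minor-loss coefficient ΣK = 1·0.99 + 1·0.54 + 1·0.27 = 1.8.
ΔP = [f·L/D + ΣK]·(ρV²/2) = [0.03706·123/0.163 + 1.8]·(1100·3.244²/2) = [27.97 + 1.8]·5789 = 1.723e+05 Pa.
ΔP = 1.723e+05 Pa = 1.72 bar.

ΔP ≈ 1.72 bar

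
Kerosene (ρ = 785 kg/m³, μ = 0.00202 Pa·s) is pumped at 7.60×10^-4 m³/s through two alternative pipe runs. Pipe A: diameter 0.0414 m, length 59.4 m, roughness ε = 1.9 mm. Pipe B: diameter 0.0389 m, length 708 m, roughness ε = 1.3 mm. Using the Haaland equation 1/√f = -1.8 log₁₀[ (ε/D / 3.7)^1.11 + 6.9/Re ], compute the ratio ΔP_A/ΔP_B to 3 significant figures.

ΔP_A/ΔP_B ≈ 0.0700

Pipe A: V = Q/A = 0.00076/0.001346 = 0.5646 m/s; Re = 9083; ε/D = 0.0459; Haaland → f = 0.07168; ΔP_A = f(L/D)(ρV²/2) = 1.287e+04 Pa.
Pipe B: V = Q/A = 0.00076/0.001188 = 0.6395 m/s; Re = 9667; ε/D = 0.0334; Haaland → f = 0.06291; ΔP_B = f(L/D)(ρV²/2) = 1.838e+05 Pa.
ΔP_A/ΔP_B = 1.287e+04/1.838e+05 = 0.0700.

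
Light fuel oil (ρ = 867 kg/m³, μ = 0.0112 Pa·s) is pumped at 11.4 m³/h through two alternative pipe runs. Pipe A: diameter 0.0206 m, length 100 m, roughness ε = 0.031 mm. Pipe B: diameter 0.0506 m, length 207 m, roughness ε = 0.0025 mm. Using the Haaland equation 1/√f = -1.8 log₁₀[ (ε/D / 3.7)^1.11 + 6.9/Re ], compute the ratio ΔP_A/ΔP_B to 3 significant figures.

Pipe A: V = Q/A = 0.003167/0.0003333 = 9.501 m/s; Re = 1.515e+04; ε/D = 0.0015; Haaland → f = 0.0301; ΔP_A = f(L/D)(ρV²/2) = 5.718e+06 Pa.
Pipe B: V = Q/A = 0.003167/0.002011 = 1.575 m/s; Re = 6168; ε/D = 4.94e-05; Haaland → f = 0.03547; ΔP_B = f(L/D)(ρV²/2) = 1.56e+05 Pa.
ΔP_A/ΔP_B = 5.718e+06/1.56e+05 = 36.7.

ΔP_A/ΔP_B ≈ 36.7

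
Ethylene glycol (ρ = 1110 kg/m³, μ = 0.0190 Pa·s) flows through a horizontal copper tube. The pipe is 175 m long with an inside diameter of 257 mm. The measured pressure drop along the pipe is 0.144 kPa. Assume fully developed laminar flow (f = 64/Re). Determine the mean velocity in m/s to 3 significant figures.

V ≈ 0.0894 m/s

For laminar flow, f = 64/Re with Re = ρVD/μ, so Darcy-Weisbach reduces to ΔP = 32μLV/D². Solving for V: V = ΔP·D²/(32μL) = 144·(0.257)²/(32·0.019·175) = 0.08939 m/s.
Check: Re = ρVD/μ = 1110·0.08939·0.257/0.019 = 1342 < 2300, so the laminar assumption holds.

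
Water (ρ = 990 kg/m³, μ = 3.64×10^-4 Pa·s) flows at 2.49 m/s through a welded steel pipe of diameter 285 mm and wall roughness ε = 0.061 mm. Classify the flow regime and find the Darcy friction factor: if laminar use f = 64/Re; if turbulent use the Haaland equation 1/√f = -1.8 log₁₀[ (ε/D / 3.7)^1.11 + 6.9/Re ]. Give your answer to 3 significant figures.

f ≈ 0.0144

Re = ρVD/μ = 990·2.49·0.285/0.000364 = 1.93e+06.
Re > 4000 → turbulent. ε/D = 6.1e-05/0.285 = 0.000214; Haaland: 1/√f = -1.8 log₁₀[1.98e-05 + 3.57e-06] = 8.337, so f = 0.01439.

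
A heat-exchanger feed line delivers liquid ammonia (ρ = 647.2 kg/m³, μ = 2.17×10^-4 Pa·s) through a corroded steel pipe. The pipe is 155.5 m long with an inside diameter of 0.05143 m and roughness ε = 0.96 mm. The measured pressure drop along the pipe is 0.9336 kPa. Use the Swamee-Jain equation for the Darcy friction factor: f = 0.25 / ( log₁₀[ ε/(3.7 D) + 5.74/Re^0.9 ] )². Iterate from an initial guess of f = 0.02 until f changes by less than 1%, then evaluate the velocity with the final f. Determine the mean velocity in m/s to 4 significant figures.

Rearranging Darcy-Weisbach: V = √(2·ΔP·D/(f·L·ρ)). With ε/D = 0.00096/0.05143 = 0.0187, iterate starting from f = 0.02:
  f = 0.02 → V = √(2·933.6·0.05143/(0.02·155.5·647.2)) = 0.2184 m/s; Re = ρVD/μ = 3.35e+04; f → 0.04907
  f = 0.04907 → V = 0.1395 m/s; Re = 2.139e+04; f → 0.04988
  f = 0.04988 → V = 0.1383 m/s; Re = 2.121e+04; f → 0.0499
Converged (Δf/f < 1%). With the final f = 0.0499: V = √(2·933.6·0.05143/(0.0499·155.5·647.2)) = 0.1383 m/s.

V ≈ 0.1383 m/s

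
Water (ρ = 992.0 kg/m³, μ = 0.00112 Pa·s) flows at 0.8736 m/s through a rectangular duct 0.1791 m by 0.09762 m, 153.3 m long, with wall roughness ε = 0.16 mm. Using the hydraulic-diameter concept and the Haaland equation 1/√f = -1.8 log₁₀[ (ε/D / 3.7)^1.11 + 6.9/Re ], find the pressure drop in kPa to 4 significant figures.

Hydraulic diameter D_h = 4A/P = 4·(0.1791·0.09762)/(2·(0.1791+0.09762)) = 0.06993/0.5534 = 0.1264 m.
Re = ρVD_h/μ = 992·0.8736·0.1264/0.00112 = 9.778e+04.
ε/D_h = 0.00016/0.1264 = 0.00127; Haaland gives 1/√f = -1.8 log₁₀[0.000142+7.06e-05] = 6.61, so f = 0.02289.
ΔP = f(L/D_h)(ρV²/2) = 0.02289·153.3/0.1264·378.5 = 1.051e+04 Pa.
ΔP = 10.51 kPa.

ΔP ≈ 10.51 kPa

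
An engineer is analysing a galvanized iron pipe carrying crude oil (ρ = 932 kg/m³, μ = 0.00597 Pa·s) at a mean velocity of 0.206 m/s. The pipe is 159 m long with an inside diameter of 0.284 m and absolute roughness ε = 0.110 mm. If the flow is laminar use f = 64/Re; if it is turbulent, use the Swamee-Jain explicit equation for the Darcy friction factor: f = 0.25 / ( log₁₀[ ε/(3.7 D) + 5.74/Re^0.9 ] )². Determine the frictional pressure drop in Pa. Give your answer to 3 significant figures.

Reynolds number Re = ρVD/μ = 932 · 0.206 · 0.284 / 0.00597 = 9133.
Re > 4000 → turbulent. Relative roughness ε/D = 0.00011/0.284 = 0.000387. Swamee-Jain: f = 0.25/(log₁₀[0.000387/3.7 + 5.74/9133^0.9])² = 0.25/(log₁₀[0.000105 + 0.00156])² = 0.25/(-2.778)² = 0.03241.
Darcy-Weisbach: ΔP = f(L/D)(ρV²/2) = 0.03241·(159/0.284)·(932·0.206²/2) = 0.03241·559.9·19.78 = 358.8 Pa.

ΔP ≈ 359 Pa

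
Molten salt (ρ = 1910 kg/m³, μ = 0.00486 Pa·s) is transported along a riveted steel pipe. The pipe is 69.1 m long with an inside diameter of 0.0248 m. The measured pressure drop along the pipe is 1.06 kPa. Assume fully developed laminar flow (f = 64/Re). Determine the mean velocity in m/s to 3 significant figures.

V ≈ 0.0607 m/s

For laminar flow, f = 64/Re with Re = ρVD/μ, so Darcy-Weisbach reduces to ΔP = 32μLV/D². Solving for V: V = ΔP·D²/(32μL) = 1060·(0.0248)²/(32·0.00486·69.1) = 0.06067 m/s.
Check: Re = ρVD/μ = 1910·0.06067·0.0248/0.00486 = 591.3 < 2300, so the laminar assumption holds.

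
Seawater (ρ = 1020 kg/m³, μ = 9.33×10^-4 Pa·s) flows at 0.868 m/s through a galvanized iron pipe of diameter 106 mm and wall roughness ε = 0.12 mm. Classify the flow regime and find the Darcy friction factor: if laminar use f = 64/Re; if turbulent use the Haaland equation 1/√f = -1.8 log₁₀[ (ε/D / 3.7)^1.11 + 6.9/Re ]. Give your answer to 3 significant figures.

f ≈ 0.0224

Re = ρVD/μ = 1020·0.868·0.106/0.000933 = 1.006e+05.
Re > 4000 → turbulent. ε/D = 0.00012/0.106 = 0.00113; Haaland: 1/√f = -1.8 log₁₀[0.000126 + 6.86e-05] = 6.681, so f = 0.0224.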